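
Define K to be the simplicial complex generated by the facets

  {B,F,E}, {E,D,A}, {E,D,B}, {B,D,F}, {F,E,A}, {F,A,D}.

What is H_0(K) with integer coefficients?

H_0 = Z.

Order the vertices as A < B < D < E < F. Listing each simplex with vertices in this order, K has dimension 2 with simplices:

  0-simplices (5): A, B, D, E, F
  1-simplices (9): AD, AE, AF, BD, BE, BF, DE, DF, EF
  2-simplices (6): ADE, ADF, AEF, BDE, BDF, BEF

Hence C_0 ≅ Z^5, C_1 ≅ Z^9, C_2 ≅ Z^6.

Boundary ∂_1: C_1 → C_0 maps an edge to its endpoints' difference, ∂[p,q] = q − p. For instance
  ∂BE = E − B.
As a 5×9 matrix over Z this has rank 4, with invariant factors (1,1,1,1).

Boundary ∂_2: C_2 → C_1 sends each 2-simplex [p,q,r] to [q,r] − [p,r] + [p,q]. For instance
  ∂ADE = DE − AE + AD,
  ∂BDF = DF − BF + BD.
This gives a 9×6 integer matrix of rank 5; reducing to Smith normal form yields diagonal entries (1,1,1,1,1).

Now H_k = ker ∂_k / im ∂_{k+1}, so:

  H_0: rank C_0 − rank ∂_1 = 5 − 4 = 1, and the invariant factors of ∂_1 are all 1, so H_0 ≅ Z.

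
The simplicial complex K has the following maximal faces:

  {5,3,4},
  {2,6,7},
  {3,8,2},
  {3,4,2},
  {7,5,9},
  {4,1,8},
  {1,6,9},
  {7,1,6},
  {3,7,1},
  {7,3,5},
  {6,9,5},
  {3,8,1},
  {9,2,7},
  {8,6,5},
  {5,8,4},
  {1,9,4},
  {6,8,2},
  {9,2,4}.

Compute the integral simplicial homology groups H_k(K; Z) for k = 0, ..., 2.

Take the total order 1 < 2 < 3 < 4 < 5 < 6 < 7 < 8 < 9 on the vertex set. Then K (dimension 2) consists of the simplices:

  0-simplices (9): [1], [2], [3], [4], [5], [6], [7], [8], [9]
  1-simplices (27): (27 of them)
  2-simplices (18): [1,3,7], [1,3,8], [1,4,8], [1,4,9], [1,6,7], [1,6,9], [2,3,4], [2,3,8], [2,4,9], [2,6,7], [2,6,8], [2,7,9], [3,4,5], [3,5,7], [4,5,8], [5,6,8], [5,6,9], [5,7,9]

giving chain groups C_0 ≅ Z^9, C_1 ≅ Z^27, C_2 ≅ Z^18.

∂_1: C_1 → C_0 sends each edge [p,q] (with p < q) to q − p.
The resulting 9×27 matrix has rank 8, and its Smith normal form has invariant factors (1,1,1,1,1,1,1,1).

Boundary ∂_2: C_2 → C_1 maps a triangle to the signed sum of its edges. For instance
  ∂[3,4,5] = [4,5] − [3,5] + [3,4],
  ∂[5,7,9] = [7,9] − [5,9] + [5,7].
This gives a 27×18 integer matrix of rank 18; reducing to Smith normal form yields diagonal entries (1,1,1,1,1,1,1,1,1,1,1,1,1,1,1,1,1,2).

Computing H_k = (kernel of ∂_k) / (image of ∂_{k+1}):

  H_0: rank C_0 − rank ∂_1 = 9 − 8 = 1, and the invariant factors of ∂_1 are all 1, so H_0 = Z.
  H_1: rank ker ∂_1 − rank ∂_2 = (27 − 8) − 18 = 1, and ∂_2 has invariant factor 2 > 1, so H_1 = Z ⊕ Z_2.
  H_2: rank ker ∂_2 − rank ∂_3 = (18 − 18) − 0 = 0, and there is no ∂_3, so H_2 = 0.

H_0 = Z,  H_1 = Z ⊕ Z_2,  H_2 = 0.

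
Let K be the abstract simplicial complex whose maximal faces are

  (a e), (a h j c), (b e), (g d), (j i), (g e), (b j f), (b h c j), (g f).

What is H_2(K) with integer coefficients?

K has 10 vertices, 17 edges, 8 triangles, 2 3-simplices.
rank ∂_2 = 6, rank ∂_3 = 2 ⇒ b_2 = 8 − 6 − 2 = 0; all invariant factors of ∂_3 are 1 so no torsion. So H_2 ≅ 0.

H_2 = 0.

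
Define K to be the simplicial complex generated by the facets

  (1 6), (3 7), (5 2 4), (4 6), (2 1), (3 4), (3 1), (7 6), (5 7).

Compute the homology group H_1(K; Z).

H_1 ≅ Z^4.

K has 7 vertices, 11 edges, 1 triangle.
rank ∂_1 = 6, rank ∂_2 = 1 ⇒ b_1 = 11 − 6 − 1 = 4; all invariant factors of ∂_2 are 1 so no torsion. So H_1 = Z^4.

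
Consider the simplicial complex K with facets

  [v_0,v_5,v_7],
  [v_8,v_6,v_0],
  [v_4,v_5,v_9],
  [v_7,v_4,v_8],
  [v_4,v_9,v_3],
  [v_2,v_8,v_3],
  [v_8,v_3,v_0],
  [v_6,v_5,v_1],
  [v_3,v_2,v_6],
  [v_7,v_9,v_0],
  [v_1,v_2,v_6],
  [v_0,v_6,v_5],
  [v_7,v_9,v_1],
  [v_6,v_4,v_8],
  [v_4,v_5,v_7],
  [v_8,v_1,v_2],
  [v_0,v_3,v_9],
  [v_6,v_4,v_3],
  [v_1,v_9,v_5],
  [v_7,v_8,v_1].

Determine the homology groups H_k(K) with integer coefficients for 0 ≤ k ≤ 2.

We work with the vertex ordering v_0 < v_1 < v_2 < v_3 < v_4 < v_5 < v_6 < v_7 < v_8 < v_9. The simplices of K, each written with vertices in increasing order, are:

  0-simplices (10): [v_0], [v_1], [v_2], [v_3], [v_4], [v_5], [v_6], [v_7], [v_8], [v_9]
  1-simplices (30): (30 of them)
  2-simplices (20): (20 of them)

so the chain groups are C_0 ≅ Z^10, C_1 ≅ Z^30, C_2 ≅ Z^20.

Boundary ∂_1: C_1 → C_0 is given by ∂[p,q] = [q] − [p]. For instance
  ∂[v_0,v_3] = [v_3] − [v_0].
The resulting 10×30 matrix has rank 9, and its Smith normal form has invariant factors (1,1,1,1,1,1,1,1,1).

∂_2: C_2 → C_1 sends each 2-simplex [p,q,r] to [q,r] − [p,r] + [p,q]. For instance
  ∂[v_3,v_4,v_6] = [v_4,v_6] − [v_3,v_6] + [v_3,v_4],
  ∂[v_4,v_6,v_8] = [v_6,v_8] − [v_4,v_8] + [v_4,v_6].
The 30×20 boundary matrix has rank 20 and Smith normal form diag(1,1,1,1,1,1,1,1,1,1,1,1,1,1,1,1,1,1,1,2).

From H_k ≅ ker(∂_k) / im(∂_{k+1}) we obtain:

  H_0: rank C_0 − rank ∂_1 = 10 − 9 = 1, and the invariant factors of ∂_1 are all 1, so H_0 = Z.
  H_1: rank ker ∂_1 − rank ∂_2 = (30 − 9) − 20 = 1, and ∂_2 has invariant factor 2 > 1, so H_1 = Z ⊕ Z/2.
  H_2: rank ker ∂_2 − rank ∂_3 = (20 − 20) − 0 = 0, and there is no ∂_3, so H_2 = 0.

H_0 ≅ Z,  H_1 ≅ Z ⊕ Z/2,  H_2 = 0.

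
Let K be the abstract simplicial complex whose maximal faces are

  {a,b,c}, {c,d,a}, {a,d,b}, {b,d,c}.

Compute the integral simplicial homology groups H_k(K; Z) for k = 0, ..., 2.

Fix the vertex order a < b < c < d and write every simplex with vertices in increasing order. Then dim K = 2 and the simplices of K are:

  0-simplices (4): a, b, c, d
  1-simplices (6): ab, ac, ad, bc, bd, cd
  2-simplices (4): abc, abd, acd, bcd

Hence C_0 ≅ Z^4, C_1 ≅ Z^6, C_2 ≅ Z^4.

∂_1: C_1 → C_0 sends each edge [p,q] (with p < q) to q − p. For instance
  ∂cd = d − c.
As a 4×6 matrix over Z this has rank 3, with invariant factors (1,1,1).

Boundary ∂_2: C_2 → C_1 acts by ∂[p,q,r] = [q,r] − [p,r] + [p,q]. For instance
  ∂bcd = cd − bd + bc,
  ∂acd = cd − ad + ac.
This gives a 6×4 integer matrix of rank 3; reducing to Smith normal form yields diagonal entries (1,1,1).

From H_k ≅ ker(∂_k) / im(∂_{k+1}) we obtain:

  H_0: rank C_0 − rank ∂_1 = 4 − 3 = 1, and the invariant factors of ∂_1 are all 1, so H_0 = Z.
  H_1: rank ker ∂_1 − rank ∂_2 = (6 − 3) − 3 = 0, and the invariant factors of ∂_2 are all 1, so H_1 = 0.
  H_2: rank ker ∂_2 − rank ∂_3 = (4 − 3) − 0 = 1, and there is no ∂_3, so H_2 = Z.

As a check, the Euler characteristic is 4 − 6 + 4 = 2, which agrees with 1 − 0 + 1 = 2.

H_0 = Z,  H_1 = 0,  H_2 = Z.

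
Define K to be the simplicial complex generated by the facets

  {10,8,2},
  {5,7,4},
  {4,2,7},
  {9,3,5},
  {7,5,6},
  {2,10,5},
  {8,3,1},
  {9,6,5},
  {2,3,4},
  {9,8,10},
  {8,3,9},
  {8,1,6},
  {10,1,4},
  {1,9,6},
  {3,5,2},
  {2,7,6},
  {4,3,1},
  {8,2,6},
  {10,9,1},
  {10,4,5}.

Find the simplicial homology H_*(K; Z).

Take the total order 1 < 2 < 3 < 4 < 5 < 6 < 7 < 8 < 9 < 10 on the vertex set. Then K (dimension 2) consists of the simplices:

  0-simplices (10): [1], [2], [3], [4], [5], [6], [7], [8], [9], [10]
  1-simplices (30): (30 of them)
  2-simplices (20): (20 of them)

giving chain groups C_0 ≅ Z^10, C_1 ≅ Z^30, C_2 ≅ Z^20.

The boundary map ∂_1: C_1 → C_0 is given by ∂[p,q] = [q] − [p].
The resulting 10×30 matrix has rank 9, and its Smith normal form has invariant factors (1,1,1,1,1,1,1,1,1).

∂_2: C_2 → C_1 acts by ∂[p,q,r] = [q,r] − [p,r] + [p,q]. For instance
  ∂[1,3,8] = [3,8] − [1,8] + [1,3],
  ∂[2,8,10] = [8,10] − [2,10] + [2,8].
The 30×20 boundary matrix has rank 20 and Smith normal form diag(1,1,1,1,1,1,1,1,1,1,1,1,1,1,1,1,1,1,1,2).

Reading off H_k = ker ∂_k / im ∂_{k+1}:

  H_0: rank C_0 − rank ∂_1 = 10 − 9 = 1, and the invariant factors of ∂_1 are all 1, so H_0 = Z.
  H_1: rank ker ∂_1 − rank ∂_2 = (30 − 9) − 20 = 1, and ∂_2 has invariant factor 2 > 1, so H_1 = Z ⊕ Z/2.
  H_2: rank ker ∂_2 − rank ∂_3 = (20 − 20) − 0 = 0, and there is no ∂_3, so H_2 = 0.

H_0 = Z,  H_1 = Z ⊕ Z/2,  H_2 = 0.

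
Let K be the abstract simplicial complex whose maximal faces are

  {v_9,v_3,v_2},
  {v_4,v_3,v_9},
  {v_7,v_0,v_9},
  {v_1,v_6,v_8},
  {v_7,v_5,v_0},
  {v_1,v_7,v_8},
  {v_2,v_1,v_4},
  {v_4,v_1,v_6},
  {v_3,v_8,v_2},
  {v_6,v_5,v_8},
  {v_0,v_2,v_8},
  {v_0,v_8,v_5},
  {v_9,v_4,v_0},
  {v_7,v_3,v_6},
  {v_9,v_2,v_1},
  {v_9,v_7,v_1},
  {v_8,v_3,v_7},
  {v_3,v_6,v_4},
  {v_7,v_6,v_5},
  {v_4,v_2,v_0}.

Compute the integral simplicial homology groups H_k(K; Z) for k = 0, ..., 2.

H_0 ≅ Z,  H_1 ≅ Z ⊕ Z/2,  H_2 = 0.

We work with the vertex ordering v_0 < v_1 < v_2 < v_3 < v_4 < v_5 < v_6 < v_7 < v_8 < v_9. The simplices of K, each written with vertices in increasing order, are:

  0-simplices (10): [v_0], [v_1], [v_2], [v_3], [v_4], [v_5], [v_6], [v_7], [v_8], [v_9]
  1-simplices (30): (30 of them)
  2-simplices (20): (20 of them)

Hence C_0 ≅ Z^10, C_1 ≅ Z^30, C_2 ≅ Z^20.

∂_1: C_1 → C_0 maps an edge to its endpoints' difference, ∂[p,q] = q − p. For instance
  ∂[v_1,v_4] = [v_4] − [v_1].
As a 10×30 matrix over Z this has rank 9, with invariant factors (1,1,1,1,1,1,1,1,1).

∂_2: C_2 → C_1 maps a triangle to the signed sum of its edges. For instance
  ∂[v_1,v_2,v_9] = [v_2,v_9] − [v_1,v_9] + [v_1,v_2],
  ∂[v_0,v_2,v_8] = [v_2,v_8] − [v_0,v_8] + [v_0,v_2].
The resulting 30×20 matrix has rank 20, and its Smith normal form has invariant factors (1,1,1,1,1,1,1,1,1,1,1,1,1,1,1,1,1,1,1,2).

Now H_k = ker ∂_k / im ∂_{k+1}, so:

  H_0: rank C_0 − rank ∂_1 = 10 − 9 = 1, and the invariant factors of ∂_1 are all 1, so H_0 = Z.
  H_1: rank ker ∂_1 − rank ∂_2 = (30 − 9) − 20 = 1, and ∂_2 has invariant factor 2 > 1, so H_1 = Z ⊕ Z/2.
  H_2: rank ker ∂_2 − rank ∂_3 = (20 − 20) − 0 = 0, and there is no ∂_3, so H_2 = 0.

(K is a triangulation of the Klein bottle.)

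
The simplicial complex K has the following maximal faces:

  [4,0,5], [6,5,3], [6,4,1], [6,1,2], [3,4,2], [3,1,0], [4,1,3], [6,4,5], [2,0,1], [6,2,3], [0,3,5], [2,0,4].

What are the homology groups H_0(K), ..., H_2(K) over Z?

We work with the vertex ordering 0 < 1 < 2 < 3 < 4 < 5 < 6. The simplices of K, each written with vertices in increasing order, are:

  0-simplices (7): [0], [1], [2], [3], [4], [5], [6]
  1-simplices (18): [0,1], [0,2], [0,3], [0,4], [0,5], [1,2], [1,3], [1,4], [1,6], [2,3], [2,4], [2,6], [3,4], [3,5], [3,6], [4,5], [4,6], [5,6]
  2-simplices (12): [0,1,2], [0,1,3], [0,2,4], [0,3,5], [0,4,5], [1,2,6], [1,3,4], [1,4,6], [2,3,4], [2,3,6], [3,5,6], [4,5,6]

giving chain groups C_0 ≅ Z^7, C_1 ≅ Z^18, C_2 ≅ Z^12.

The boundary map ∂_1: C_1 → C_0 sends each edge [p,q] (with p < q) to q − p. For instance
  ∂[4,5] = [5] − [4].
The 7×18 boundary matrix has rank 6 and Smith normal form diag(1,1,1,1,1,1).

∂_2: C_2 → C_1 acts by ∂[p,q,r] = [q,r] − [p,r] + [p,q]. For instance
  ∂[2,3,6] = [3,6] − [2,6] + [2,3],
  ∂[1,2,6] = [2,6] − [1,6] + [1,2].
As a 18×12 matrix over Z this has rank 12, with invariant factors (1,1,1,1,1,1,1,1,1,1,1,2).

Computing H_k = (kernel of ∂_k) / (image of ∂_{k+1}):

  H_0: rank C_0 − rank ∂_1 = 7 − 6 = 1, and the invariant factors of ∂_1 are all 1, so H_0 = Z.
  H_1: rank ker ∂_1 − rank ∂_2 = (18 − 6) − 12 = 0, and ∂_2 has invariant factor 2 > 1, so H_1 = Z/2.
  H_2: rank ker ∂_2 − rank ∂_3 = (12 − 12) − 0 = 0, and there is no ∂_3, so H_2 = 0.

As a check, the Euler characteristic is 7 − 18 + 12 = 1, which agrees with 1 − 0 + 0 = 1.

H_0 ≅ Z,  H_1 ≅ Z/2,  H_2 = 0.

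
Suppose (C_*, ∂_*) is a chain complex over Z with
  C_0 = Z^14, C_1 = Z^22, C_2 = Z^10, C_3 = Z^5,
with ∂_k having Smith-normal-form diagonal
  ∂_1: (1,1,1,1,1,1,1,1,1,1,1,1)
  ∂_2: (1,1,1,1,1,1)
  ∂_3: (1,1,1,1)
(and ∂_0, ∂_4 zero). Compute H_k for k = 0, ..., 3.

H_0: b_0 = 14 − 0 − 12 = 2; torsion from ∂_1 factors > 1: none. So H_0 = Z^2.
H_1: b_1 = 22 − 12 − 6 = 4; torsion from ∂_2 factors > 1: none. So H_1 = Z^4.
H_2: b_2 = 10 − 6 − 4 = 0; torsion from ∂_3 factors > 1: none. So H_2 = 0.
H_3: b_3 = 5 − 4 − 0 = 1; torsion from ∂_4 factors > 1: none. So H_3 = Z.

H_0 = Z^2,  H_1 = Z^4,  H_2 = 0,  H_3 = Z.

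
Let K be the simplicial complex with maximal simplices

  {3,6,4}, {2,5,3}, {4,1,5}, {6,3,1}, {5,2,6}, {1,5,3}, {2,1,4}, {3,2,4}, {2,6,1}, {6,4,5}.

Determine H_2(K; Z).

Take the total order 1 < 2 < 3 < 4 < 5 < 6 on the vertex set. Then K (dimension 2) consists of the simplices:

  0-simplices (6): [1], [2], [3], [4], [5], [6]
  1-simplices (15): [1,2], [1,3], [1,4], [1,5], [1,6], [2,3], [2,4], [2,5], [2,6], [3,4], [3,5], [3,6], [4,5], [4,6], [5,6]
  2-simplices (10): [1,2,4], [1,2,6], [1,3,5], [1,3,6], [1,4,5], [2,3,4], [2,3,5], [2,5,6], [3,4,6], [4,5,6]

so the chain groups are C_0 ≅ Z^6, C_1 ≅ Z^15, C_2 ≅ Z^10.

The boundary map ∂_1: C_1 → C_0 sends each edge [p,q] (with p < q) to q − p. For instance
  ∂[1,5] = [5] − [1].
As a 6×15 matrix over Z this has rank 5, with invariant factors (1,1,1,1,1).

The boundary map ∂_2: C_2 → C_1 maps a triangle to the signed sum of its edges. For instance
  ∂[1,2,6] = [2,6] − [1,6] + [1,2],
  ∂[2,5,6] = [5,6] − [2,6] + [2,5].
As a 15×10 matrix over Z this has rank 10, with invariant factors (1,1,1,1,1,1,1,1,1,2).

Reading off H_k = ker ∂_k / im ∂_{k+1}:

  H_2: rank ker ∂_2 − rank ∂_3 = (10 − 10) − 0 = 0, and there is no ∂_3, so H_2 ≅ 0.

H_2 = 0.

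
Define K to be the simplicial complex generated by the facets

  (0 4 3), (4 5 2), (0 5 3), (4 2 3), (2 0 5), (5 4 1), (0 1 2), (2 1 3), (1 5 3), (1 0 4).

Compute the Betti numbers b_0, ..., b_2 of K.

Order the vertices as 0 < 1 < 2 < 3 < 4 < 5. Listing each simplex with vertices in this order, K has dimension 2 with simplices:

  0-simplices (6): [0], [1], [2], [3], [4], [5]
  1-simplices (15): [0,1], [0,2], [0,3], [0,4], [0,5], [1,2], [1,3], [1,4], [1,5], [2,3], [2,4], [2,5], [3,4], [3,5], [4,5]
  2-simplices (10): [0,1,2], [0,1,4], [0,2,5], [0,3,4], [0,3,5], [1,2,3], [1,3,5], [1,4,5], [2,3,4], [2,4,5]

Hence C_0 ≅ Z^6, C_1 ≅ Z^15, C_2 ≅ Z^10.

∂_1: C_1 → C_0 maps an edge to its endpoints' difference, ∂[p,q] = q − p. For instance
  ∂[2,4] = [4] − [2].
The resulting 6×15 matrix has rank 5, and its Smith normal form has invariant factors (1,1,1,1,1).

The boundary map ∂_2: C_2 → C_1 acts by ∂[p,q,r] = [q,r] − [p,r] + [p,q]. For instance
  ∂[0,3,4] = [3,4] − [0,4] + [0,3],
  ∂[1,2,3] = [2,3] − [1,3] + [1,2].
As a 15×10 matrix over Z this has rank 10, with invariant factors (1,1,1,1,1,1,1,1,1,2).

Reading off H_k = ker ∂_k / im ∂_{k+1}:

  H_0: rank C_0 − rank ∂_1 = 6 − 5 = 1, and the invariant factors of ∂_1 are all 1, so H_0 ≅ Z.
  H_1: rank ker ∂_1 − rank ∂_2 = (15 − 5) − 10 = 0, and ∂_2 has invariant factor 2 > 1, so H_1 ≅ Z/2.
  H_2: rank ker ∂_2 − rank ∂_3 = (10 − 10) − 0 = 0, and there is no ∂_3, so H_2 ≅ 0.

Hence the Betti numbers are b_0 = 1, b_1 = 0, b_2 = 0.

b_0 = 1, b_1 = 0, b_2 = 0.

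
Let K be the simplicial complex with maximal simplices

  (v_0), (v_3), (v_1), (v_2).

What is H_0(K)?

H_0 ≅ Z^4.

Order the vertices as v_0 < v_1 < v_2 < v_3. Listing each simplex with vertices in this order, K has dimension 0 with simplices:

  0-simplices (4): [v_0], [v_1], [v_2], [v_3]

so the chain groups are C_0 ≅ Z^4.

Now H_k = ker ∂_k / im ∂_{k+1}, so:

  H_0: rank C_0 − rank ∂_1 = 4 − 0 = 4, and there is no ∂_1, so H_0 = Z^4.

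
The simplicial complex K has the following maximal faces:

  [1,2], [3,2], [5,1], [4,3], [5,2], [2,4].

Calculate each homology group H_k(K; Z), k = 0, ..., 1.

H_0 ≅ Z,  H_1 ≅ Z^2.

K has 5 vertices, 6 edges.
rank ∂_0 = 0, rank ∂_1 = 4 ⇒ b_0 = 5 − 0 − 4 = 1; all invariant factors of ∂_1 are 1 so no torsion. So H_0 = Z.
rank ∂_1 = 4, rank ∂_2 = 0 ⇒ b_1 = 6 − 4 − 0 = 2. So H_1 = Z^2.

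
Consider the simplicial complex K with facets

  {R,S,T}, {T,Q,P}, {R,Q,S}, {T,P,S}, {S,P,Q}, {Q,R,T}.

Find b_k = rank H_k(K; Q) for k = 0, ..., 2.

Order the vertices as P < Q < R < S < T. Listing each simplex with vertices in this order, K has dimension 2 with simplices:

  0-simplices (5): P, Q, R, S, T
  1-simplices (9): PQ, PS, PT, QR, QS, QT, RS, RT, ST
  2-simplices (6): PQS, PQT, PST, QRS, QRT, RST

so the chain groups are C_0 ≅ Z^5, C_1 ≅ Z^9, C_2 ≅ Z^6.

Boundary ∂_1: C_1 → C_0 sends each edge [p,q] (with p < q) to q − p. For instance
  ∂QR = R − Q.
The 5×9 boundary matrix has rank 4 and Smith normal form diag(1,1,1,1).

The boundary map ∂_2: C_2 → C_1 acts by ∂[p,q,r] = [q,r] − [p,r] + [p,q]. For instance
  ∂PST = ST − PT + PS,
  ∂PQS = QS − PS + PQ.
The 9×6 boundary matrix has rank 5 and Smith normal form diag(1,1,1,1,1).

Now H_k = ker ∂_k / im ∂_{k+1}, so:

  H_0: rank C_0 − rank ∂_1 = 5 − 4 = 1, and the invariant factors of ∂_1 are all 1, so H_0 ≅ Z.
  H_1: rank ker ∂_1 − rank ∂_2 = (9 − 4) − 5 = 0, and the invariant factors of ∂_2 are all 1, so H_1 ≅ 0.
  H_2: rank ker ∂_2 − rank ∂_3 = (6 − 5) − 0 = 1, and there is no ∂_3, so H_2 ≅ Z.

(K is a triangulation of the 2-sphere S^2.)

Hence the Betti numbers are b_0 = 1, b_1 = 0, b_2 = 1.

b_0 = 1, b_1 = 0, b_2 = 1.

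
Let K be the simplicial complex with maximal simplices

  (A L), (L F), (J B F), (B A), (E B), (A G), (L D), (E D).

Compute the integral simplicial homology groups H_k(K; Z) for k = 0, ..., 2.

We work with the vertex ordering A < B < D < E < F < G < J < L. The simplices of K, each written with vertices in increasing order, are:

  0-simplices (8): A, B, D, E, F, G, J, L
  1-simplices (10): AB, AG, AL, BE, BF, BJ, DE, DL, FJ, FL
  2-simplices (1): BFJ

Hence C_0 ≅ Z^8, C_1 ≅ Z^10, C_2 ≅ Z^1.

Boundary ∂_1: C_1 → C_0 is given by ∂[p,q] = [q] − [p].
This gives a 8×10 integer matrix of rank 7; reducing to Smith normal form yields diagonal entries (1,1,1,1,1,1,1).

∂_2: C_2 → C_1 sends each 2-simplex [p,q,r] to [q,r] − [p,r] + [p,q]. For instance
  ∂BFJ = FJ − BJ + BF.
As a 10×1 matrix over Z this has rank 1, with invariant factors (1).

Reading off H_k = ker ∂_k / im ∂_{k+1}:

  H_0: rank C_0 − rank ∂_1 = 8 − 7 = 1, and the invariant factors of ∂_1 are all 1, so H_0 ≅ Z.
  H_1: rank ker ∂_1 − rank ∂_2 = (10 − 7) − 1 = 2, and the invariant factors of ∂_2 are all 1, so H_1 ≅ Z^2.
  H_2: rank ker ∂_2 − rank ∂_3 = (1 − 1) − 0 = 0, and there is no ∂_3, so H_2 ≅ 0.

H_0 ≅ Z,  H_1 ≅ Z^2,  H_2 = 0.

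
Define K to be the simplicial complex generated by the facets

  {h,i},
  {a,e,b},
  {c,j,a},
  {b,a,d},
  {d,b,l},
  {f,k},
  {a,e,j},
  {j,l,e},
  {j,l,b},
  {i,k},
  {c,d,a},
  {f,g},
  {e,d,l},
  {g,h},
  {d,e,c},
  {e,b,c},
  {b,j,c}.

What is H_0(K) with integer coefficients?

Fix the vertex order a < b < c < d < e < f < g < h < i < j < k < l and write every simplex with vertices in increasing order. Then dim K = 2 and the simplices of K are:

  0-simplices (12): a, b, c, d, e, f, g, h, i, j, k, l
  1-simplices (23): ab, ac, ad, ae, aj, bc, bd, be, bj, bl, cd, ce, cj, de, dl, ej, el, fg, fk, gh, hi, ik, jl
  2-simplices (12): abd, abe, acd, acj, aej, bce, bcj, bdl, bjl, cde, del, ejl

so the chain groups are C_0 ≅ Z^12, C_1 ≅ Z^23, C_2 ≅ Z^12.

The boundary map ∂_1: C_1 → C_0 maps an edge to its endpoints' difference, ∂[p,q] = q − p. For instance
  ∂fk = k − f.
The resulting 12×23 matrix has rank 10, and its Smith normal form has invariant factors (1,1,1,1,1,1,1,1,1,1).

Boundary ∂_2: C_2 → C_1 acts by ∂[p,q,r] = [q,r] − [p,r] + [p,q]. For instance
  ∂ejl = jl − el + ej,
  ∂bce = ce − be + bc.
The resulting 23×12 matrix has rank 12, and its Smith normal form has invariant factors (1,1,1,1,1,1,1,1,1,1,1,2).

From H_k ≅ ker(∂_k) / im(∂_{k+1}) we obtain:

  H_0: rank C_0 − rank ∂_1 = 12 − 10 = 2, and the invariant factors of ∂_1 are all 1, so H_0 = Z^2.

H_0 = Z^2.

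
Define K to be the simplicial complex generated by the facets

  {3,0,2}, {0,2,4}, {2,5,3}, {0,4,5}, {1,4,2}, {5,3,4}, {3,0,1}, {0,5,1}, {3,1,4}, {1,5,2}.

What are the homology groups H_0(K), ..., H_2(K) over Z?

K has 6 vertices, 15 edges, 10 triangles.
rank ∂_0 = 0, rank ∂_1 = 5 ⇒ b_0 = 6 − 0 − 5 = 1; all invariant factors of ∂_1 are 1 so no torsion. So H_0 ≅ Z.
rank ∂_1 = 5, rank ∂_2 = 10 ⇒ b_1 = 15 − 5 − 10 = 0; ∂_2 has invariant factor(s) [2] giving torsion. So H_1 ≅ Z/2.
rank ∂_2 = 10, rank ∂_3 = 0 ⇒ b_2 = 10 − 10 − 0 = 0. So H_2 ≅ 0.

H_0 ≅ Z,  H_1 ≅ Z/2,  H_2 = 0.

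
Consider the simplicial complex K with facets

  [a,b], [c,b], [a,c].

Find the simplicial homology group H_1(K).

H_1 = Z.

Order the vertices as a < b < c. Listing each simplex with vertices in this order, K has dimension 1 with simplices:

  0-simplices (3): a, b, c
  1-simplices (3): ab, ac, bc

Hence C_0 ≅ Z^3, C_1 ≅ Z^3.

∂_1: C_1 → C_0 maps an edge to its endpoints' difference, ∂[p,q] = q − p. For instance
  ∂bc = c − b.
As a 3×3 matrix over Z this has rank 2, with invariant factors (1,1).

From H_k ≅ ker(∂_k) / im(∂_{k+1}) we obtain:

  H_1: rank ker ∂_1 − rank ∂_2 = (3 − 2) − 0 = 1, and there is no ∂_2, so H_1 = Z.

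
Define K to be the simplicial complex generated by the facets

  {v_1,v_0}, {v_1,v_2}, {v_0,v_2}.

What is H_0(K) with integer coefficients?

H_0 ≅ Z.

Order the vertices as v_0 < v_1 < v_2. Listing each simplex with vertices in this order, K has dimension 1 with simplices:

  0-simplices (3): [v_0], [v_1], [v_2]
  1-simplices (3): [v_0,v_1], [v_0,v_2], [v_1,v_2]

Hence C_0 ≅ Z^3, C_1 ≅ Z^3.

The boundary map ∂_1: C_1 → C_0 sends each edge [p,q] (with p < q) to q − p. For instance
  ∂[v_0,v_2] = [v_2] − [v_0].
The 3×3 boundary matrix has rank 2 and Smith normal form diag(1,1).

Reading off H_k = ker ∂_k / im ∂_{k+1}:

  H_0: rank C_0 − rank ∂_1 = 3 − 2 = 1, and the invariant factors of ∂_1 are all 1, so H_0 = Z.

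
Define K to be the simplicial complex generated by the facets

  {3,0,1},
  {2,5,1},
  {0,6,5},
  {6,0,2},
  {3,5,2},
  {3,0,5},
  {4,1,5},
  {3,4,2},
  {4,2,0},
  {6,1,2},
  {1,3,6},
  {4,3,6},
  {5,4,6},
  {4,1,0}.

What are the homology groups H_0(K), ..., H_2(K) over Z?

Take the total order 0 < 1 < 2 < 3 < 4 < 5 < 6 on the vertex set. Then K (dimension 2) consists of the simplices:

  0-simplices (7): [0], [1], [2], [3], [4], [5], [6]
  1-simplices (21): [0,1], [0,2], [0,3], [0,4], [0,5], [0,6], [1,2], [1,3], [1,4], [1,5], [1,6], [2,3], [2,4], [2,5], [2,6], [3,4], [3,5], [3,6], [4,5], [4,6], [5,6]
  2-simplices (14): [0,1,3], [0,1,4], [0,2,4], [0,2,6], [0,3,5], [0,5,6], [1,2,5], [1,2,6], [1,3,6], [1,4,5], [2,3,4], [2,3,5], [3,4,6], [4,5,6]

giving chain groups C_0 ≅ Z^7, C_1 ≅ Z^21, C_2 ≅ Z^14.

∂_1: C_1 → C_0 sends each edge [p,q] (with p < q) to q − p. For instance
  ∂[1,3] = [3] − [1].
This gives a 7×21 integer matrix of rank 6; reducing to Smith normal form yields diagonal entries (1,1,1,1,1,1).

∂_2: C_2 → C_1 acts by ∂[p,q,r] = [q,r] − [p,r] + [p,q]. For instance
  ∂[0,1,4] = [1,4] − [0,4] + [0,1],
  ∂[3,4,6] = [4,6] − [3,6] + [3,4].
This gives a 21×14 integer matrix of rank 13; reducing to Smith normal form yields diagonal entries (1,1,1,1,1,1,1,1,1,1,1,1,1).

From H_k ≅ ker(∂_k) / im(∂_{k+1}) we obtain:

  H_0: rank C_0 − rank ∂_1 = 7 − 6 = 1, and the invariant factors of ∂_1 are all 1, so H_0 ≅ Z.
  H_1: rank ker ∂_1 − rank ∂_2 = (21 − 6) − 13 = 2, and the invariant factors of ∂_2 are all 1, so H_1 ≅ Z^2.
  H_2: rank ker ∂_2 − rank ∂_3 = (14 − 13) − 0 = 1, and there is no ∂_3, so H_2 ≅ Z.

(K is a triangulation of the torus T^2.)

H_0 ≅ Z,  H_1 ≅ Z^2,  H_2 ≅ Z.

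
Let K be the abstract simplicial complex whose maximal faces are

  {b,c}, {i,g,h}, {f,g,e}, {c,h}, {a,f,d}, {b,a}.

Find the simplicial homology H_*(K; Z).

H_0 = Z,  H_1 = Z,  H_2 = 0.

Fix the vertex order a < b < c < d < e < f < g < h < i and write every simplex with vertices in increasing order. Then dim K = 2 and the simplices of K are:

  0-simplices (9): a, b, c, d, e, f, g, h, i
  1-simplices (12): ab, ad, af, bc, ch, df, ef, eg, fg, gh, gi, hi
  2-simplices (3): adf, efg, ghi

giving chain groups C_0 ≅ Z^9, C_1 ≅ Z^12, C_2 ≅ Z^3.

∂_1: C_1 → C_0 maps an edge to its endpoints' difference, ∂[p,q] = q − p.
As a 9×12 matrix over Z this has rank 8, with invariant factors (1,1,1,1,1,1,1,1).

The boundary map ∂_2: C_2 → C_1 maps a triangle to the signed sum of its edges. For instance
  ∂efg = fg − eg + ef,
  ∂adf = df − af + ad.
The resulting 12×3 matrix has rank 3, and its Smith normal form has invariant factors (1,1,1).

Computing H_k = (kernel of ∂_k) / (image of ∂_{k+1}):

  H_0: rank C_0 − rank ∂_1 = 9 − 8 = 1, and the invariant factors of ∂_1 are all 1, so H_0 = Z.
  H_1: rank ker ∂_1 − rank ∂_2 = (12 − 8) − 3 = 1, and the invariant factors of ∂_2 are all 1, so H_1 = Z.
  H_2: rank ker ∂_2 − rank ∂_3 = (3 − 3) − 0 = 0, and there is no ∂_3, so H_2 = 0.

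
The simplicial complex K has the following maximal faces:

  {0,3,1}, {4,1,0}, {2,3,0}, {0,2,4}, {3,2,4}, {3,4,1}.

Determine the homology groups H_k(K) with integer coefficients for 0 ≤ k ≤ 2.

H_0 ≅ Z,  H_1 = 0,  H_2 ≅ Z.

Take the total order 0 < 1 < 2 < 3 < 4 on the vertex set. Then K (dimension 2) consists of the simplices:

  0-simplices (5): [0], [1], [2], [3], [4]
  1-simplices (9): [0,1], [0,2], [0,3], [0,4], [1,3], [1,4], [2,3], [2,4], [3,4]
  2-simplices (6): [0,1,3], [0,1,4], [0,2,3], [0,2,4], [1,3,4], [2,3,4]

Hence C_0 ≅ Z^5, C_1 ≅ Z^9, C_2 ≅ Z^6.

∂_1: C_1 → C_0 maps an edge to its endpoints' difference, ∂[p,q] = q − p. For instance
  ∂[0,3] = [3] − [0].
The 5×9 boundary matrix has rank 4 and Smith normal form diag(1,1,1,1).

The boundary map ∂_2: C_2 → C_1 maps a triangle to the signed sum of its edges. For instance
  ∂[1,3,4] = [3,4] − [1,4] + [1,3],
  ∂[0,1,3] = [1,3] − [0,3] + [0,1].
The 9×6 boundary matrix has rank 5 and Smith normal form diag(1,1,1,1,1).

Now H_k = ker ∂_k / im ∂_{k+1}, so:

  H_0: rank C_0 − rank ∂_1 = 5 − 4 = 1, and the invariant factors of ∂_1 are all 1, so H_0 ≅ Z.
  H_1: rank ker ∂_1 − rank ∂_2 = (9 − 4) − 5 = 0, and the invariant factors of ∂_2 are all 1, so H_1 ≅ 0.
  H_2: rank ker ∂_2 − rank ∂_3 = (6 − 5) − 0 = 1, and there is no ∂_3, so H_2 ≅ Z.

As a check, the Euler characteristic is 5 − 9 + 6 = 2, which agrees with 1 − 0 + 1 = 2.
(K is a triangulation of the 2-sphere S^2.)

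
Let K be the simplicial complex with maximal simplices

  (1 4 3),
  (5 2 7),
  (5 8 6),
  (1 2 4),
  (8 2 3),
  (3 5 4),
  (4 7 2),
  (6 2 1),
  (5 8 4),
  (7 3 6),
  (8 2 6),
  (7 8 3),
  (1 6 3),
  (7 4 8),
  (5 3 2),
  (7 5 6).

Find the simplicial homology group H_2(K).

H_2 ≅ Z.

Order the vertices as 1 < 2 < 3 < 4 < 5 < 6 < 7 < 8. Listing each simplex with vertices in this order, K has dimension 2 with simplices:

  0-simplices (8): [1], [2], [3], [4], [5], [6], [7], [8]
  1-simplices (24): (24 of them)
  2-simplices (16): [1,2,4], [1,2,6], [1,3,4], [1,3,6], [2,3,5], [2,3,8], [2,4,7], [2,5,7], [2,6,8], [3,4,5], [3,6,7], [3,7,8], [4,5,8], [4,7,8], [5,6,7], [5,6,8]

so the chain groups are C_0 ≅ Z^8, C_1 ≅ Z^24, C_2 ≅ Z^16.

∂_1: C_1 → C_0 is given by ∂[p,q] = [q] − [p].
The 8×24 boundary matrix has rank 7 and Smith normal form diag(1,1,1,1,1,1,1).

∂_2: C_2 → C_1 acts by ∂[p,q,r] = [q,r] − [p,r] + [p,q]. For instance
  ∂[3,6,7] = [6,7] − [3,7] + [3,6],
  ∂[1,3,4] = [3,4] − [1,4] + [1,3].
As a 24×16 matrix over Z this has rank 15, with invariant factors (1,1,1,1,1,1,1,1,1,1,1,1,1,1,1).

From H_k ≅ ker(∂_k) / im(∂_{k+1}) we obtain:

  H_2: rank ker ∂_2 − rank ∂_3 = (16 − 15) − 0 = 1, and there is no ∂_3, so H_2 = Z.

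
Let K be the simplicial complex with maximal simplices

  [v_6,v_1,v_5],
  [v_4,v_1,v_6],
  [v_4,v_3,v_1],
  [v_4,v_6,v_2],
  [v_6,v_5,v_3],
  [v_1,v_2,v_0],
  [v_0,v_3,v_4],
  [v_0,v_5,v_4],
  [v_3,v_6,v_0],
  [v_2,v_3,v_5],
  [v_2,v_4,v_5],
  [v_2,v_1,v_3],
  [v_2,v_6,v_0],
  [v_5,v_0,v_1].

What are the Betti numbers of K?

b_0 = 1, b_1 = 2, b_2 = 1.

Take the total order v_0 < v_1 < v_2 < v_3 < v_4 < v_5 < v_6 on the vertex set. Then K (dimension 2) consists of the simplices:

  0-simplices (7): [v_0], [v_1], [v_2], [v_3], [v_4], [v_5], [v_6]
  1-simplices (21): (21 of them)
  2-simplices (14): (14 of them)

so the chain groups are C_0 ≅ Z^7, C_1 ≅ Z^21, C_2 ≅ Z^14.

∂_1: C_1 → C_0 is given by ∂[p,q] = [q] − [p]. For instance
  ∂[v_2,v_4] = [v_4] − [v_2].
The 7×21 boundary matrix has rank 6 and Smith normal form diag(1,1,1,1,1,1).

Boundary ∂_2: C_2 → C_1 acts by ∂[p,q,r] = [q,r] − [p,r] + [p,q]. For instance
  ∂[v_1,v_4,v_6] = [v_4,v_6] − [v_1,v_6] + [v_1,v_4],
  ∂[v_0,v_4,v_5] = [v_4,v_5] − [v_0,v_5] + [v_0,v_4].
The 21×14 boundary matrix has rank 13 and Smith normal form diag(1,1,1,1,1,1,1,1,1,1,1,1,1).

From H_k ≅ ker(∂_k) / im(∂_{k+1}) we obtain:

  H_0: rank C_0 − rank ∂_1 = 7 − 6 = 1, and the invariant factors of ∂_1 are all 1, so H_0 = Z.
  H_1: rank ker ∂_1 − rank ∂_2 = (21 − 6) − 13 = 2, and the invariant factors of ∂_2 are all 1, so H_1 = Z^2.
  H_2: rank ker ∂_2 − rank ∂_3 = (14 − 13) − 0 = 1, and there is no ∂_3, so H_2 = Z.

As a check, the Euler characteristic is 7 − 21 + 14 = 0, which agrees with 1 − 2 + 1 = 0.
(K is a triangulation of the torus T^2.)

Hence the Betti numbers are b_0 = 1, b_1 = 2, b_2 = 1.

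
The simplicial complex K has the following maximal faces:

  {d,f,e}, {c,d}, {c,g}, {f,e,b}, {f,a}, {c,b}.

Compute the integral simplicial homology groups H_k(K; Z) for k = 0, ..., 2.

Order the vertices as a < b < c < d < e < f < g. Listing each simplex with vertices in this order, K has dimension 2 with simplices:

  0-simplices (7): a, b, c, d, e, f, g
  1-simplices (9): af, bc, be, bf, cd, cg, de, df, ef
  2-simplices (2): bef, def

so the chain groups are C_0 ≅ Z^7, C_1 ≅ Z^9, C_2 ≅ Z^2.

∂_1: C_1 → C_0 is given by ∂[p,q] = [q] − [p]. For instance
  ∂cg = g − c.
This gives a 7×9 integer matrix of rank 6; reducing to Smith normal form yields diagonal entries (1,1,1,1,1,1).

The boundary map ∂_2: C_2 → C_1 sends each 2-simplex [p,q,r] to [q,r] − [p,r] + [p,q]. For instance
  ∂def = ef − df + de,
  ∂bef = ef − bf + be.
The 9×2 boundary matrix has rank 2 and Smith normal form diag(1,1).

From H_k ≅ ker(∂_k) / im(∂_{k+1}) we obtain:

  H_0: rank C_0 − rank ∂_1 = 7 − 6 = 1, and the invariant factors of ∂_1 are all 1, so H_0 = Z.
  H_1: rank ker ∂_1 − rank ∂_2 = (9 − 6) − 2 = 1, and the invariant factors of ∂_2 are all 1, so H_1 = Z.
  H_2: rank ker ∂_2 − rank ∂_3 = (2 − 2) − 0 = 0, and there is no ∂_3, so H_2 = 0.

H_0 ≅ Z,  H_1 ≅ Z,  H_2 = 0.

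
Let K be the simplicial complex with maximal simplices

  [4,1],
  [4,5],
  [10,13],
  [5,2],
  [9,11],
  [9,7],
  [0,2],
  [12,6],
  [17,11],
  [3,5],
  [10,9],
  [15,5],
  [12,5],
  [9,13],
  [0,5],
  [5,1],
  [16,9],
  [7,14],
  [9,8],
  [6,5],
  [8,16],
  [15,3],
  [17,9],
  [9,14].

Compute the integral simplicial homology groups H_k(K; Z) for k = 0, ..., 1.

We work with the vertex ordering 0 < 1 < 2 < 3 < 4 < 5 < 6 < 7 < 8 < 9 < 10 < 11 < 12 < 13 < 14 < 15 < 16 < 17. The simplices of K, each written with vertices in increasing order, are:

  0-simplices (18): [0], [1], [2], [3], [4], [5], [6], [7], [8], [9], [10], [11], [12], [13], [14], [15], [16], [17]
  1-simplices (24): (24 of them)

giving chain groups C_0 ≅ Z^18, C_1 ≅ Z^24.

∂_1: C_1 → C_0 is given by ∂[p,q] = [q] − [p].
The resulting 18×24 matrix has rank 16, and its Smith normal form has invariant factors (1,1,1,1,1,1,1,1,1,1,1,1,1,1,1,1).

Now H_k = ker ∂_k / im ∂_{k+1}, so:

  H_0: rank C_0 − rank ∂_1 = 18 − 16 = 2, and the invariant factors of ∂_1 are all 1, so H_0 ≅ Z^2.
  H_1: rank ker ∂_1 − rank ∂_2 = (24 − 16) − 0 = 8, and there is no ∂_2, so H_1 ≅ Z^8.

As a check, the Euler characteristic is 18 − 24 = -6, which agrees with 2 − 8 = -6.

H_0 = Z^2,  H_1 = Z^8.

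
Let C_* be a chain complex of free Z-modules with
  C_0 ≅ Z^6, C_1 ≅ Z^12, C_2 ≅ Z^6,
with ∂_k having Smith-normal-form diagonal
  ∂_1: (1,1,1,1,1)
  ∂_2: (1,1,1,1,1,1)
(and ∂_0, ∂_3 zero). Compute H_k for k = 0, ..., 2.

H_0 = Z,  H_1 = Z,  H_2 = 0.

H_0: b_0 = 6 − 0 − 5 = 1; torsion from ∂_1 factors > 1: none. So H_0 = Z.
H_1: b_1 = 12 − 5 − 6 = 1; torsion from ∂_2 factors > 1: none. So H_1 = Z.
H_2: b_2 = 6 − 6 − 0 = 0; torsion from ∂_3 factors > 1: none. So H_2 = 0.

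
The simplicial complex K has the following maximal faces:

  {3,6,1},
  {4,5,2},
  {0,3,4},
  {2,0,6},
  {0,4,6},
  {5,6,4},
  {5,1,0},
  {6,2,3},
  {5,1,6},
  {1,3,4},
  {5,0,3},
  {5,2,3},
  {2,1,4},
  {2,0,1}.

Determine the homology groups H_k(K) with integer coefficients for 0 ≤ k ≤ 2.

H_0 ≅ Z,  H_1 ≅ Z^2,  H_2 ≅ Z.

Fix the vertex order 0 < 1 < 2 < 3 < 4 < 5 < 6 and write every simplex with vertices in increasing order. Then dim K = 2 and the simplices of K are:

  0-simplices (7): [0], [1], [2], [3], [4], [5], [6]
  1-simplices (21): [0,1], [0,2], [0,3], [0,4], [0,5], [0,6], [1,2], [1,3], [1,4], [1,5], [1,6], [2,3], [2,4], [2,5], [2,6], [3,4], [3,5], [3,6], [4,5], [4,6], [5,6]
  2-simplices (14): [0,1,2], [0,1,5], [0,2,6], [0,3,4], [0,3,5], [0,4,6], [1,2,4], [1,3,4], [1,3,6], [1,5,6], [2,3,5], [2,3,6], [2,4,5], [4,5,6]

Hence C_0 ≅ Z^7, C_1 ≅ Z^21, C_2 ≅ Z^14.

The boundary map ∂_1: C_1 → C_0 sends each edge [p,q] (with p < q) to q − p. For instance
  ∂[1,3] = [3] − [1].
As a 7×21 matrix over Z this has rank 6, with invariant factors (1,1,1,1,1,1).

Boundary ∂_2: C_2 → C_1 maps a triangle to the signed sum of its edges. For instance
  ∂[1,3,6] = [3,6] − [1,6] + [1,3],
  ∂[0,2,6] = [2,6] − [0,6] + [0,2].
As a 21×14 matrix over Z this has rank 13, with invariant factors (1,1,1,1,1,1,1,1,1,1,1,1,1).

Computing H_k = (kernel of ∂_k) / (image of ∂_{k+1}):

  H_0: rank C_0 − rank ∂_1 = 7 − 6 = 1, and the invariant factors of ∂_1 are all 1, so H_0 = Z.
  H_1: rank ker ∂_1 − rank ∂_2 = (21 − 6) − 13 = 2, and the invariant factors of ∂_2 are all 1, so H_1 = Z^2.
  H_2: rank ker ∂_2 − rank ∂_3 = (14 − 13) − 0 = 1, and there is no ∂_3, so H_2 = Z.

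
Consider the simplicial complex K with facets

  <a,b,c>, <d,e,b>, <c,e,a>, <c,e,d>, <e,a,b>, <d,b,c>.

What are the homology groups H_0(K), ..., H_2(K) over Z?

H_0 ≅ Z,  H_1 = 0,  H_2 ≅ Z.

Order the vertices as a < b < c < d < e. Listing each simplex with vertices in this order, K has dimension 2 with simplices:

  0-simplices (5): a, b, c, d, e
  1-simplices (9): ab, ac, ae, bc, bd, be, cd, ce, de
  2-simplices (6): abc, abe, ace, bcd, bde, cde

Hence C_0 ≅ Z^5, C_1 ≅ Z^9, C_2 ≅ Z^6.

The boundary map ∂_1: C_1 → C_0 maps an edge to its endpoints' difference, ∂[p,q] = q − p. For instance
  ∂ce = e − c.
As a 5×9 matrix over Z this has rank 4, with invariant factors (1,1,1,1).

∂_2: C_2 → C_1 maps a triangle to the signed sum of its edges. For instance
  ∂abe = be − ae + ab,
  ∂cde = de − ce + cd.
The resulting 9×6 matrix has rank 5, and its Smith normal form has invariant factors (1,1,1,1,1).

From H_k ≅ ker(∂_k) / im(∂_{k+1}) we obtain:

  H_0: rank C_0 − rank ∂_1 = 5 − 4 = 1, and the invariant factors of ∂_1 are all 1, so H_0 ≅ Z.
  H_1: rank ker ∂_1 − rank ∂_2 = (9 − 4) − 5 = 0, and the invariant factors of ∂_2 are all 1, so H_1 ≅ 0.
  H_2: rank ker ∂_2 − rank ∂_3 = (6 − 5) − 0 = 1, and there is no ∂_3, so H_2 ≅ Z.

As a check, the Euler characteristic is 5 − 9 + 6 = 2, which agrees with 1 − 0 + 1 = 2.
(K is a triangulation of the 2-sphere S^2.)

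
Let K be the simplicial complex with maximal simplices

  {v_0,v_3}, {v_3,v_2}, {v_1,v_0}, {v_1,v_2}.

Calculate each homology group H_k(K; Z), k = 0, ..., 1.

Take the total order v_0 < v_1 < v_2 < v_3 on the vertex set. Then K (dimension 1) consists of the simplices:

  0-simplices (4): [v_0], [v_1], [v_2], [v_3]
  1-simplices (4): [v_0,v_1], [v_0,v_3], [v_1,v_2], [v_2,v_3]

Hence C_0 ≅ Z^4, C_1 ≅ Z^4.

Boundary ∂_1: C_1 → C_0 is given by ∂[p,q] = [q] − [p]. For instance
  ∂[v_1,v_2] = [v_2] − [v_1].
This gives a 4×4 integer matrix of rank 3; reducing to Smith normal form yields diagonal entries (1,1,1).

Now H_k = ker ∂_k / im ∂_{k+1}, so:

  H_0: rank C_0 − rank ∂_1 = 4 − 3 = 1, and the invariant factors of ∂_1 are all 1, so H_0 = Z.
  H_1: rank ker ∂_1 − rank ∂_2 = (4 − 3) − 0 = 1, and there is no ∂_2, so H_1 = Z.

As a check, the Euler characteristic is 4 − 4 = 0, which agrees with 1 − 1 = 0.

H_0 = Z,  H_1 = Z.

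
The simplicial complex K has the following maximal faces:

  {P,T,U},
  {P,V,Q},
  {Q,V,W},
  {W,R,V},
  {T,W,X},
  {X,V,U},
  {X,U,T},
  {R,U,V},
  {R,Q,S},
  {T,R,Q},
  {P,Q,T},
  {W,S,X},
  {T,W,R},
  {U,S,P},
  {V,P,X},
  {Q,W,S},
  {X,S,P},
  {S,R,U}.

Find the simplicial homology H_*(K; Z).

Take the total order P < Q < R < S < T < U < V < W < X on the vertex set. Then K (dimension 2) consists of the simplices:

  0-simplices (9): P, Q, R, S, T, U, V, W, X
  1-simplices (27): PQ, PS, PT, PU, PV, PX, QR, QS, QT, QV, QW, RS, RT, RU, RV, RW, SU, SW, SX, TU, TW, TX, UV, UX, VW, VX, WX
  2-simplices (18): PQT, PQV, PSU, PSX, PTU, PVX, QRS, QRT, QSW, QVW, RSU, RTW, RUV, RVW, SWX, TUX, TWX, UVX

so the chain groups are C_0 ≅ Z^9, C_1 ≅ Z^27, C_2 ≅ Z^18.

Boundary ∂_1: C_1 → C_0 is given by ∂[p,q] = [q] − [p]. For instance
  ∂UV = V − U.
As a 9×27 matrix over Z this has rank 8, with invariant factors (1,1,1,1,1,1,1,1).

The boundary map ∂_2: C_2 → C_1 acts by ∂[p,q,r] = [q,r] − [p,r] + [p,q]. For instance
  ∂RUV = UV − RV + RU,
  ∂PSX = SX − PX + PS.
As a 27×18 matrix over Z this has rank 18, with invariant factors (1,1,1,1,1,1,1,1,1,1,1,1,1,1,1,1,1,2).

Reading off H_k = ker ∂_k / im ∂_{k+1}:

  H_0: rank C_0 − rank ∂_1 = 9 − 8 = 1, and the invariant factors of ∂_1 are all 1, so H_0 = Z.
  H_1: rank ker ∂_1 − rank ∂_2 = (27 − 8) − 18 = 1, and ∂_2 has invariant factor 2 > 1, so H_1 = Z ⊕ Z_2.
  H_2: rank ker ∂_2 − rank ∂_3 = (18 − 18) − 0 = 0, and there is no ∂_3, so H_2 = 0.

H_0 = Z,  H_1 = Z ⊕ Z_2,  H_2 = 0.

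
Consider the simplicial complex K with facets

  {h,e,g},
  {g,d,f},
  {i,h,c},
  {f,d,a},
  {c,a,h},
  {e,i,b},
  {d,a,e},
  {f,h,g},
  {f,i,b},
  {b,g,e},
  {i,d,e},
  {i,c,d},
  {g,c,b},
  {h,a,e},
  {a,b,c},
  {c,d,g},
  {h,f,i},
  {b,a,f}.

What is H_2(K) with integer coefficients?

H_2 ≅ Z.

Fix the vertex order a < b < c < d < e < f < g < h < i and write every simplex with vertices in increasing order. Then dim K = 2 and the simplices of K are:

  0-simplices (9): a, b, c, d, e, f, g, h, i
  1-simplices (27): ab, ac, ad, ae, af, ah, bc, be, bf, bg, bi, cd, cg, ch, ci, de, df, dg, di, eg, eh, ei, fg, fh, fi, gh, hi
  2-simplices (18): abc, abf, ach, ade, adf, aeh, bcg, beg, bei, bfi, cdg, cdi, chi, dei, dfg, egh, fgh, fhi

Hence C_0 ≅ Z^9, C_1 ≅ Z^27, C_2 ≅ Z^18.

The boundary map ∂_1: C_1 → C_0 maps an edge to its endpoints' difference, ∂[p,q] = q − p. For instance
  ∂cg = g − c.
The 9×27 boundary matrix has rank 8 and Smith normal form diag(1,1,1,1,1,1,1,1).

The boundary map ∂_2: C_2 → C_1 maps a triangle to the signed sum of its edges. For instance
  ∂chi = hi − ci + ch,
  ∂cdi = di − ci + cd.
As a 27×18 matrix over Z this has rank 17, with invariant factors (1,1,1,1,1,1,1,1,1,1,1,1,1,1,1,1,1).

Computing H_k = (kernel of ∂_k) / (image of ∂_{k+1}):

  H_2: rank ker ∂_2 − rank ∂_3 = (18 − 17) − 0 = 1, and there is no ∂_3, so H_2 = Z.

(K is a triangulation of the torus T^2.)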